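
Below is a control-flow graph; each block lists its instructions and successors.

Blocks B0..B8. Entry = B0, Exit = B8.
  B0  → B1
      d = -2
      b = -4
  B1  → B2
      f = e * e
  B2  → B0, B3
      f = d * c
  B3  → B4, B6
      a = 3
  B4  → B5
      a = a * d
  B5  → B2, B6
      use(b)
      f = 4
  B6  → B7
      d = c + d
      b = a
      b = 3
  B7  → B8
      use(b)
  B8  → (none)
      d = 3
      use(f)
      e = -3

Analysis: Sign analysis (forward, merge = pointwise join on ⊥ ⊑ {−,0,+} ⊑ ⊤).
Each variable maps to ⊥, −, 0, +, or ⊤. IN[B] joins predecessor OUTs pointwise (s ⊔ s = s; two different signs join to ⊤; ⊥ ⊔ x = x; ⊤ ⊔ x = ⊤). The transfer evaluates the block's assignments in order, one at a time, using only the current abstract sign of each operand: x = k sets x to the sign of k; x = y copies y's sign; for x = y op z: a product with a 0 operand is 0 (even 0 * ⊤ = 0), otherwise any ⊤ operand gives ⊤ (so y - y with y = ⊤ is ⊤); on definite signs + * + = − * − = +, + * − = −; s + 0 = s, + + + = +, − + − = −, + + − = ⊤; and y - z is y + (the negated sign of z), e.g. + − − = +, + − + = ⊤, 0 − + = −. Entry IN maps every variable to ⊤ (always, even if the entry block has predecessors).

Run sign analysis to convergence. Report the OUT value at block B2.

Answer: {a: ⊤, b: -, c: ⊤, d: -, e: ⊤, f: ⊤}

Derivation:
Fixpoint table:
  B0: | IN=(all ⊤) | OUT={b:-, d:-; rest ⊤}
  B1: | IN={b:-, d:-; rest ⊤} | OUT={b:-, d:-; rest ⊤}
  B2: | IN={b:-, d:-; rest ⊤} | OUT={b:-, d:-; rest ⊤}
  B3: | IN={b:-, d:-; rest ⊤} | OUT={a:+, b:-, d:-; rest ⊤}
  B4: | IN={a:+, b:-, d:-; rest ⊤} | OUT={a:-, b:-, d:-; rest ⊤}
  B5: | IN={a:-, b:-, d:-; rest ⊤} | OUT={a:-, b:-, d:-, f:+; rest ⊤}
  B6: | IN={b:-, d:-; rest ⊤} | OUT={b:+; rest ⊤}
  B7: | IN={b:+; rest ⊤} | OUT={b:+; rest ⊤}
  B8: | IN={b:+; rest ⊤} | OUT={b:+, d:+, e:-; rest ⊤}

Merge at B2: IN[B2] = OUT[B1] ⊔ OUT[B5] = {a: ⊤, b: -, c: ⊤, d: -, e: ⊤, f: ⊤}
Applying B2's transfer function to that IN value gives OUT[B2] (row B2 above).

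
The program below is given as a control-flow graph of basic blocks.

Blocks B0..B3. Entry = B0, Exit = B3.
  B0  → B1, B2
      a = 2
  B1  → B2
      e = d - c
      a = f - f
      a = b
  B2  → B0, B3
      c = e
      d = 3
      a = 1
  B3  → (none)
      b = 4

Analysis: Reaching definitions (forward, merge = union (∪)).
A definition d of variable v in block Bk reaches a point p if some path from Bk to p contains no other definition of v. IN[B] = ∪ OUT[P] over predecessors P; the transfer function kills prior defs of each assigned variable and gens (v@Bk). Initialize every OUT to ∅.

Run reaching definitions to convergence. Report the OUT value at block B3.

Answer: {a@B2, b@B3, c@B2, d@B2, e@B1}

Trace:
Fixpoint table:
  B0: | IN={a@B2, c@B2, d@B2, e@B1} | OUT={a@B0, c@B2, d@B2, e@B1}
  B1: | IN={a@B0, c@B2, d@B2, e@B1} | OUT={a@B1, c@B2, d@B2, e@B1}
  B2: | IN={a@B0, a@B1, c@B2, d@B2, e@B1} | OUT={a@B2, c@B2, d@B2, e@B1}
  B3: | IN={a@B2, c@B2, d@B2, e@B1} | OUT={a@B2, b@B3, c@B2, d@B2, e@B1}

Merge at B3: IN[B3] = OUT[B2] = {a@B2, c@B2, d@B2, e@B1}
Applying B3's transfer function to that IN value gives OUT[B3] (row B3 above).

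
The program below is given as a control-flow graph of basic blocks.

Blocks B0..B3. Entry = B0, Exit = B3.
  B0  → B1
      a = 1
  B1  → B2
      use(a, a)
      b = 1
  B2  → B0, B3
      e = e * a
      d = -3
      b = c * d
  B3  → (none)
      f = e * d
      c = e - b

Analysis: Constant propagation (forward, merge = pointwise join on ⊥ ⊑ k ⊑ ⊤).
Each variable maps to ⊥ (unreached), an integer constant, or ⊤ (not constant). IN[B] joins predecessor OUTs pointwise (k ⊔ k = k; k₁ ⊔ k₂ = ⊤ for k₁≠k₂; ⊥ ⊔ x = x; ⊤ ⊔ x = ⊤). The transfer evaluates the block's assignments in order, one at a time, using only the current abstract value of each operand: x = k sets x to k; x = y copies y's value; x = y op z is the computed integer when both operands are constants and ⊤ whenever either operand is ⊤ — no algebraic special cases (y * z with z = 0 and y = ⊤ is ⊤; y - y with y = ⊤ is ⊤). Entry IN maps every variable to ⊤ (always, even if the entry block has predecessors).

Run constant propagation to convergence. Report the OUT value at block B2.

Converged values:
  B0: | IN=(all ⊤) | OUT={a:1; rest ⊤}
  B1: | IN={a:1; rest ⊤} | OUT={a:1, b:1; rest ⊤}
  B2: | IN={a:1, b:1; rest ⊤} | OUT={a:1, d:-3; rest ⊤}
  B3: | IN={a:1, d:-3; rest ⊤} | OUT={a:1, d:-3; rest ⊤}

Merge at B2: IN[B2] = OUT[B1] = {a: 1, b: 1, c: ⊤, d: ⊤, e: ⊤, f: ⊤}
Applying B2's transfer function to that IN value gives OUT[B2] (row B2 above).

Answer: {a: 1, b: ⊤, c: ⊤, d: -3, e: ⊤, f: ⊤}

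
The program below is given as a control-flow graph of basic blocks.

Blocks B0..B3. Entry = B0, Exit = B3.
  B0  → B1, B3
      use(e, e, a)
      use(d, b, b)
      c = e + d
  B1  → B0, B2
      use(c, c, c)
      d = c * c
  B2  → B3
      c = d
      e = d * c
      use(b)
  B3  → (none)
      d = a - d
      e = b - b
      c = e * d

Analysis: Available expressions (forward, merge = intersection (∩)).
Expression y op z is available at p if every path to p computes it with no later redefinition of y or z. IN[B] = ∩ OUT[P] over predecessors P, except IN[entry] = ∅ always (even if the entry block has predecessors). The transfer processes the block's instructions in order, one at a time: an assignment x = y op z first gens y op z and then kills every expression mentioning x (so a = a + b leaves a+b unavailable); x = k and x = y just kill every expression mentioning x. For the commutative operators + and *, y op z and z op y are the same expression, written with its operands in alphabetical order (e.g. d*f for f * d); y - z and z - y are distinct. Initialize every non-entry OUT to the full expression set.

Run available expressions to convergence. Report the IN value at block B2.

Answer: {c*c}

Derivation:
Per-block solution:
  B0:   IN={}   OUT={d+e}
  B1:   IN={d+e}   OUT={c*c}
  B2:   IN={c*c}   OUT={c*d}
  B3:   IN={}   OUT={b-b, d*e}

Merge at B2: IN[B2] = OUT[B1] = {c*c}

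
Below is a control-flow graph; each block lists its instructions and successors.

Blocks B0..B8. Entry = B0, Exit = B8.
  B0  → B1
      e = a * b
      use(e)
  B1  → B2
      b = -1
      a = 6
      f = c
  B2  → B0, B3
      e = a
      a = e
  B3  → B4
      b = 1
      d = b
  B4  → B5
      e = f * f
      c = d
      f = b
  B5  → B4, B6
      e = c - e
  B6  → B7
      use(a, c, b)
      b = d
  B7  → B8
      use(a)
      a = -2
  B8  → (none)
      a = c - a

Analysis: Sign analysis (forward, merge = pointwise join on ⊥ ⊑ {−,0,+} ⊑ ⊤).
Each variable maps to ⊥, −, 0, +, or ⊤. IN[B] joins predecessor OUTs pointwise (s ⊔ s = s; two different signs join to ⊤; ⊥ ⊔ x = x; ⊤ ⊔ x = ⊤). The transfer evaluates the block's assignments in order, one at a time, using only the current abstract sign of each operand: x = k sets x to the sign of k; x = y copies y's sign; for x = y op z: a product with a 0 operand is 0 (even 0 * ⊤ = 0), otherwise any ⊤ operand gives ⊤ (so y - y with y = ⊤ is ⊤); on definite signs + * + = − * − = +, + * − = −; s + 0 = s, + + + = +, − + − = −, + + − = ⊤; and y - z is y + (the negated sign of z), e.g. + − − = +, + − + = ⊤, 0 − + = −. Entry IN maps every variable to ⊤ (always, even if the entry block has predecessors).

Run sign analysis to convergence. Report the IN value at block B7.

Fixpoint table:
  B0: | IN=(all ⊤) | OUT=(all ⊤)
  B1: | IN=(all ⊤) | OUT={a:+, b:-; rest ⊤}
  B2: | IN={a:+, b:-; rest ⊤} | OUT={a:+, b:-, e:+; rest ⊤}
  B3: | IN={a:+, b:-, e:+; rest ⊤} | OUT={a:+, b:+, d:+, e:+; rest ⊤}
  B4: | IN={a:+, b:+, d:+; rest ⊤} | OUT={a:+, b:+, c:+, d:+, f:+; rest ⊤}
  B5: | IN={a:+, b:+, c:+, d:+, f:+; rest ⊤} | OUT={a:+, b:+, c:+, d:+, f:+; rest ⊤}
  B6: | IN={a:+, b:+, c:+, d:+, f:+; rest ⊤} | OUT={a:+, b:+, c:+, d:+, f:+; rest ⊤}
  B7: | IN={a:+, b:+, c:+, d:+, f:+; rest ⊤} | OUT={a:-, b:+, c:+, d:+, f:+; rest ⊤}
  B8: | IN={a:-, b:+, c:+, d:+, f:+; rest ⊤} | OUT={a:+, b:+, c:+, d:+, f:+; rest ⊤}

Merge at B7: IN[B7] = OUT[B6] = {a: +, b: +, c: +, d: +, e: ⊤, f: +}

Answer: {a: +, b: +, c: +, d: +, e: ⊤, f: +}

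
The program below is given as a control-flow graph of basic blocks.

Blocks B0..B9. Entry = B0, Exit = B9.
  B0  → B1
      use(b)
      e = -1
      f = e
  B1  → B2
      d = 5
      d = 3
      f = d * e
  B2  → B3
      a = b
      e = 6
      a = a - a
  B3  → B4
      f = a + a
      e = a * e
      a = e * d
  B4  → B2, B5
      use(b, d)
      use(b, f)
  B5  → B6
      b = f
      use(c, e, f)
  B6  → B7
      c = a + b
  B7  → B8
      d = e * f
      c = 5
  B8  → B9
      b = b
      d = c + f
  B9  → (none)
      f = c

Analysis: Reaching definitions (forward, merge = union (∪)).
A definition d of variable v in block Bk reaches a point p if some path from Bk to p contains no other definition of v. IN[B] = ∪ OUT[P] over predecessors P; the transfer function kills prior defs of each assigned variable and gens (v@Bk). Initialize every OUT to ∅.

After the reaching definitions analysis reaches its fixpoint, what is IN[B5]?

Fixpoint table:
  B0: | IN={} | OUT={e@B0, f@B0}
  B1: | IN={e@B0, f@B0} | OUT={d@B1, e@B0, f@B1}
  B2: | IN={a@B3, d@B1, e@B0, e@B3, f@B1, f@B3} | OUT={a@B2, d@B1, e@B2, f@B1, f@B3}
  B3: | IN={a@B2, d@B1, e@B2, f@B1, f@B3} | OUT={a@B3, d@B1, e@B3, f@B3}
  B4: | IN={a@B3, d@B1, e@B3, f@B3} | OUT={a@B3, d@B1, e@B3, f@B3}
  B5: | IN={a@B3, d@B1, e@B3, f@B3} | OUT={a@B3, b@B5, d@B1, e@B3, f@B3}
  B6: | IN={a@B3, b@B5, d@B1, e@B3, f@B3} | OUT={a@B3, b@B5, c@B6, d@B1, e@B3, f@B3}
  B7: | IN={a@B3, b@B5, c@B6, d@B1, e@B3, f@B3} | OUT={a@B3, b@B5, c@B7, d@B7, e@B3, f@B3}
  B8: | IN={a@B3, b@B5, c@B7, d@B7, e@B3, f@B3} | OUT={a@B3, b@B8, c@B7, d@B8, e@B3, f@B3}
  B9: | IN={a@B3, b@B8, c@B7, d@B8, e@B3, f@B3} | OUT={a@B3, b@B8, c@B7, d@B8, e@B3, f@B9}

Merge at B5: IN[B5] = OUT[B4] = {a@B3, d@B1, e@B3, f@B3}

Answer: {a@B3, d@B1, e@B3, f@B3}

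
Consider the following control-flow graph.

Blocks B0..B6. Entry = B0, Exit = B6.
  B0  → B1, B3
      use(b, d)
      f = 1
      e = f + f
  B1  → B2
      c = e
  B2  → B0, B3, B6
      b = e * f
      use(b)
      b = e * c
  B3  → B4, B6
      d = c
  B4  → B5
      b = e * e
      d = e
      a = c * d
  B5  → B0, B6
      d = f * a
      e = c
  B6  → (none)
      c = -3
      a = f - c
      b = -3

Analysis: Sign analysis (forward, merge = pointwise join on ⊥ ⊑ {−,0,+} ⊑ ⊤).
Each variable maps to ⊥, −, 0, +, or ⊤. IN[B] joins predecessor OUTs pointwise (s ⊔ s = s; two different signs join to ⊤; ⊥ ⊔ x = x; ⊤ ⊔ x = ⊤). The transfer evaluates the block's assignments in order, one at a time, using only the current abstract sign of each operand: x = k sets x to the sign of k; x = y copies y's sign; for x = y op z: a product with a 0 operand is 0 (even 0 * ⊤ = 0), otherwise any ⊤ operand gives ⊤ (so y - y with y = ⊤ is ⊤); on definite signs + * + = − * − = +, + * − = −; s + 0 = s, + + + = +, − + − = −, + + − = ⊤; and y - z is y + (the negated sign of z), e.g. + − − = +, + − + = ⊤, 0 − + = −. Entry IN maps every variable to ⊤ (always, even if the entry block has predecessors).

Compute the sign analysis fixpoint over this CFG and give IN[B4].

Per-block solution:
  B0:  IN=(all ⊤)  OUT={e:+, f:+; rest ⊤}
  B1:  IN={e:+, f:+; rest ⊤}  OUT={c:+, e:+, f:+; rest ⊤}
  B2:  IN={c:+, e:+, f:+; rest ⊤}  OUT={b:+, c:+, e:+, f:+; rest ⊤}
  B3:  IN={e:+, f:+; rest ⊤}  OUT={e:+, f:+; rest ⊤}
  B4:  IN={e:+, f:+; rest ⊤}  OUT={b:+, d:+, e:+, f:+; rest ⊤}
  B5:  IN={b:+, d:+, e:+, f:+; rest ⊤}  OUT={b:+, f:+; rest ⊤}
  B6:  IN={f:+; rest ⊤}  OUT={a:+, b:-, c:-, f:+; rest ⊤}

Merge at B4: IN[B4] = OUT[B3] = {a: ⊤, b: ⊤, c: ⊤, d: ⊤, e: +, f: +}

Answer: {a: ⊤, b: ⊤, c: ⊤, d: ⊤, e: +, f: +}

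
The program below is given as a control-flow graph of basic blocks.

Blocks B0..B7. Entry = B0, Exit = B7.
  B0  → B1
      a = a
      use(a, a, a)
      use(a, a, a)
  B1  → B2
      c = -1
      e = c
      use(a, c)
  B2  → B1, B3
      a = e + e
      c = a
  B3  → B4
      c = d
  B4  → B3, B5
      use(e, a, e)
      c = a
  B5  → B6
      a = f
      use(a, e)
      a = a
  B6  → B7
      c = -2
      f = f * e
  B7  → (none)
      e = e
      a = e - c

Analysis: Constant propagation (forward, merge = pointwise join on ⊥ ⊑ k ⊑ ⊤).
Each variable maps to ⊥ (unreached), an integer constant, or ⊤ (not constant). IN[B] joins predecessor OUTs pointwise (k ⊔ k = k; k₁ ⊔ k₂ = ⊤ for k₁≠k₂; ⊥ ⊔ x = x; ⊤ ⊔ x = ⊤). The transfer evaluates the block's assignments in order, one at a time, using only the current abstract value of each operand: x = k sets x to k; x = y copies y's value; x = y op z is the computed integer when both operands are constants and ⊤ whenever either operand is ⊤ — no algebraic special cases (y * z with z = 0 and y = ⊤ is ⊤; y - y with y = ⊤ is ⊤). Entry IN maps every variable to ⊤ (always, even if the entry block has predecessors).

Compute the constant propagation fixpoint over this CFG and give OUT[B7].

Answer: {a: 1, b: ⊤, c: -2, d: ⊤, e: -1, f: ⊤}

Working:
Converged values:
  B0:  IN=(all ⊤)  OUT=(all ⊤)
  B1:  IN=(all ⊤)  OUT={c:-1, e:-1; rest ⊤}
  B2:  IN={c:-1, e:-1; rest ⊤}  OUT={a:-2, c:-2, e:-1; rest ⊤}
  B3:  IN={a:-2, c:-2, e:-1; rest ⊤}  OUT={a:-2, e:-1; rest ⊤}
  B4:  IN={a:-2, e:-1; rest ⊤}  OUT={a:-2, c:-2, e:-1; rest ⊤}
  B5:  IN={a:-2, c:-2, e:-1; rest ⊤}  OUT={c:-2, e:-1; rest ⊤}
  B6:  IN={c:-2, e:-1; rest ⊤}  OUT={c:-2, e:-1; rest ⊤}
  B7:  IN={c:-2, e:-1; rest ⊤}  OUT={a:1, c:-2, e:-1; rest ⊤}

Merge at B7: IN[B7] = OUT[B6] = {a: ⊤, b: ⊤, c: -2, d: ⊤, e: -1, f: ⊤}
Applying B7's transfer function to that IN value gives OUT[B7] (row B7 above).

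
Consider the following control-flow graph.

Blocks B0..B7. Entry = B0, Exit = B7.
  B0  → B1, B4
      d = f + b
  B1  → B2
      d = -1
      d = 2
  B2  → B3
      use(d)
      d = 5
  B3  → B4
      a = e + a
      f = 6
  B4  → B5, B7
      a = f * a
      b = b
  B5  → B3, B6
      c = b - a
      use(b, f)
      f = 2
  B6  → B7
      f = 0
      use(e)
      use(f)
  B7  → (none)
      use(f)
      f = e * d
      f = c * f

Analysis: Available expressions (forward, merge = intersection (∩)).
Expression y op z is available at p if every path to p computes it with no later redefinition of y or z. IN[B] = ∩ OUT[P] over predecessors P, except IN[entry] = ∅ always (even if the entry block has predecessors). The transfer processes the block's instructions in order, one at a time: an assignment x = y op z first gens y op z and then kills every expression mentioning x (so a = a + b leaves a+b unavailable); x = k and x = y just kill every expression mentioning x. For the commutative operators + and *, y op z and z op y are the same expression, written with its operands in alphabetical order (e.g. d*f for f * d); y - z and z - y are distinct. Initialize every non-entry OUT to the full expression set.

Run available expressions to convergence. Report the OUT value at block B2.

Fixpoint table:
  B0:   IN={}   OUT={b+f}
  B1:   IN={b+f}   OUT={b+f}
  B2:   IN={b+f}   OUT={b+f}
  B3:   IN={}   OUT={}
  B4:   IN={}   OUT={}
  B5:   IN={}   OUT={b-a}
  B6:   IN={b-a}   OUT={b-a}
  B7:   IN={}   OUT={d*e}

Merge at B2: IN[B2] = OUT[B1] = {b+f}
Applying B2's transfer function to that IN value gives OUT[B2] (row B2 above).

Answer: {b+f}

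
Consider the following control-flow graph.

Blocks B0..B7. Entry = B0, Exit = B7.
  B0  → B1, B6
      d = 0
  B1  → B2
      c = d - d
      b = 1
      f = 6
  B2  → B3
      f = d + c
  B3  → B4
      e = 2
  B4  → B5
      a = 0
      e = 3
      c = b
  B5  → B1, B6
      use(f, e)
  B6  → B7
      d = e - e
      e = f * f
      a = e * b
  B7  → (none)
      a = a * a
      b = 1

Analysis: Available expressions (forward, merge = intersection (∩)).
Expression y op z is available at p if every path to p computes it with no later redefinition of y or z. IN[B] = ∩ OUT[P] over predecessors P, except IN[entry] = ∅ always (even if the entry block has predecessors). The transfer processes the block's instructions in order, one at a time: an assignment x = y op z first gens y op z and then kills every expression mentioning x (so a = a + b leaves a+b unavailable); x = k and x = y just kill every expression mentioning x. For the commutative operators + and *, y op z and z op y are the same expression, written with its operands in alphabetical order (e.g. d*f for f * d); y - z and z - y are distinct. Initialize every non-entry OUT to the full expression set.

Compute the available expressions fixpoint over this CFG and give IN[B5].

Answer: {d-d}

Derivation:
Per-block solution:
  B0: | IN={} | OUT={}
  B1: | IN={} | OUT={d-d}
  B2: | IN={d-d} | OUT={c+d, d-d}
  B3: | IN={c+d, d-d} | OUT={c+d, d-d}
  B4: | IN={c+d, d-d} | OUT={d-d}
  B5: | IN={d-d} | OUT={d-d}
  B6: | IN={} | OUT={b*e, f*f}
  B7: | IN={b*e, f*f} | OUT={f*f}

Merge at B5: IN[B5] = OUT[B4] = {d-d}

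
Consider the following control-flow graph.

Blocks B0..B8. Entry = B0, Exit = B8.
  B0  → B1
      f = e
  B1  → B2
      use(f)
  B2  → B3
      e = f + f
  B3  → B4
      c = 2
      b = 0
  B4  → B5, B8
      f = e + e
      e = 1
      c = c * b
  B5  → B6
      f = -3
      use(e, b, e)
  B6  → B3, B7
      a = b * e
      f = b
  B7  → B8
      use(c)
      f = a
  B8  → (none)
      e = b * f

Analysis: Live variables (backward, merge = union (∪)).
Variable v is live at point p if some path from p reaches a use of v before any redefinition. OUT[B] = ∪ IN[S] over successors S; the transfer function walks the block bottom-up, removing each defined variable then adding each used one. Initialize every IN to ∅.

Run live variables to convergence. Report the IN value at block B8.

Answer: {b, f}

Trace:
Converged values:
  B0: | IN={e} | OUT={f}
  B1: | IN={f} | OUT={f}
  B2: | IN={f} | OUT={e}
  B3: | IN={e} | OUT={b, c, e}
  B4: | IN={b, c, e} | OUT={b, c, e, f}
  B5: | IN={b, c, e} | OUT={b, c, e}
  B6: | IN={b, c, e} | OUT={a, b, c, e}
  B7: | IN={a, b, c} | OUT={b, f}
  B8: | IN={b, f} | OUT={}

B8 is the boundary node: OUT[B8] = {}
Applying B8's transfer function to that OUT value gives IN[B8] (row B8 above).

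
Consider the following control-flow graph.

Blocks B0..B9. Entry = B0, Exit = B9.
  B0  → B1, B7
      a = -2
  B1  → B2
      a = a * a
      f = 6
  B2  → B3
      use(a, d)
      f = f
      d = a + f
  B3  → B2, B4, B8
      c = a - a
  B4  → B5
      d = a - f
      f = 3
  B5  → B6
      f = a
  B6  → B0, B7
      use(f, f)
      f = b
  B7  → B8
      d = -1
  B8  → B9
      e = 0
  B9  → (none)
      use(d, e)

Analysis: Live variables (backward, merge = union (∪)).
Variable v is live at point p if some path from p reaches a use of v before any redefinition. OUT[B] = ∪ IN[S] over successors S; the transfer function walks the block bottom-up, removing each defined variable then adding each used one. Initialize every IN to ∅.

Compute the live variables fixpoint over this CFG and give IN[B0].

Per-block solution:
  B0: | IN={b, d} | OUT={a, b, d}
  B1: | IN={a, b, d} | OUT={a, b, d, f}
  B2: | IN={a, b, d, f} | OUT={a, b, d, f}
  B3: | IN={a, b, d, f} | OUT={a, b, d, f}
  B4: | IN={a, b, f} | OUT={a, b, d}
  B5: | IN={a, b, d} | OUT={b, d, f}
  B6: | IN={b, d, f} | OUT={b, d}
  B7: | IN={} | OUT={d}
  B8: | IN={d} | OUT={d, e}
  B9: | IN={d, e} | OUT={}

Merge at B0: OUT[B0] = IN[B1] ⊔ IN[B7] = {a, b, d}
Applying B0's transfer function to that OUT value gives IN[B0] (row B0 above).

Answer: {b, d}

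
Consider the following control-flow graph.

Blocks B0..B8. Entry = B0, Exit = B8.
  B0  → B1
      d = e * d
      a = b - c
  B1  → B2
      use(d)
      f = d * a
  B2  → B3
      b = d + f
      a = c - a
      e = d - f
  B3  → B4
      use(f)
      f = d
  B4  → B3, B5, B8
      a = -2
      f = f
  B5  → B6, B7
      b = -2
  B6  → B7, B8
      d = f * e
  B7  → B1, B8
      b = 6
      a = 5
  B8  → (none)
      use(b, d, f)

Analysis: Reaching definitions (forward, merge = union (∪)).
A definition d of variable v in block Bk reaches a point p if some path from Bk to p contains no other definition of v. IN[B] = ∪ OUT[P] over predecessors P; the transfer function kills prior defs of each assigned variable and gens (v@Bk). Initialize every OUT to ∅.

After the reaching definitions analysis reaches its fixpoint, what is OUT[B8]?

Answer: {a@B4, a@B7, b@B2, b@B5, b@B7, d@B0, d@B6, e@B2, f@B4}

Derivation:
Per-block solution:
  B0:   IN={}   OUT={a@B0, d@B0}
  B1:   IN={a@B0, a@B7, b@B7, d@B0, d@B6, e@B2, f@B4}   OUT={a@B0, a@B7, b@B7, d@B0, d@B6, e@B2, f@B1}
  B2:   IN={a@B0, a@B7, b@B7, d@B0, d@B6, e@B2, f@B1}   OUT={a@B2, b@B2, d@B0, d@B6, e@B2, f@B1}
  B3:   IN={a@B2, a@B4, b@B2, d@B0, d@B6, e@B2, f@B1, f@B4}   OUT={a@B2, a@B4, b@B2, d@B0, d@B6, e@B2, f@B3}
  B4:   IN={a@B2, a@B4, b@B2, d@B0, d@B6, e@B2, f@B3}   OUT={a@B4, b@B2, d@B0, d@B6, e@B2, f@B4}
  B5:   IN={a@B4, b@B2, d@B0, d@B6, e@B2, f@B4}   OUT={a@B4, b@B5, d@B0, d@B6, e@B2, f@B4}
  B6:   IN={a@B4, b@B5, d@B0, d@B6, e@B2, f@B4}   OUT={a@B4, b@B5, d@B6, e@B2, f@B4}
  B7:   IN={a@B4, b@B5, d@B0, d@B6, e@B2, f@B4}   OUT={a@B7, b@B7, d@B0, d@B6, e@B2, f@B4}
  B8:   IN={a@B4, a@B7, b@B2, b@B5, b@B7, d@B0, d@B6, e@B2, f@B4}   OUT={a@B4, a@B7, b@B2, b@B5, b@B7, d@B0, d@B6, e@B2, f@B4}

Merge at B8: IN[B8] = OUT[B4] ⊔ OUT[B6] ⊔ OUT[B7] = {a@B4, a@B7, b@B2, b@B5, b@B7, d@B0, d@B6, e@B2, f@B4}
Applying B8's transfer function to that IN value gives OUT[B8] (row B8 above).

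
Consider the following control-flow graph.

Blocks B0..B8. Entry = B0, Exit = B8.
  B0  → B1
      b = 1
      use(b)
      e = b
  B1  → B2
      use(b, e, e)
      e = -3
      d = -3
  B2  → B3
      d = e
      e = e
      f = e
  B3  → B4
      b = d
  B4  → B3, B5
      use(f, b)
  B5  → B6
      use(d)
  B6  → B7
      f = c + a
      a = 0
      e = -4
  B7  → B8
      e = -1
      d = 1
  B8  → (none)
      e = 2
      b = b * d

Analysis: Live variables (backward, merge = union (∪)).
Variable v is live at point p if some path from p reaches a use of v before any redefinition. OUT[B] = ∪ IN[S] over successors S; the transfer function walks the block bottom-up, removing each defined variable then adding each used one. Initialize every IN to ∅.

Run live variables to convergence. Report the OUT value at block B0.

Fixpoint table:
  B0:  IN={a, c}  OUT={a, b, c, e}
  B1:  IN={a, b, c, e}  OUT={a, c, e}
  B2:  IN={a, c, e}  OUT={a, c, d, f}
  B3:  IN={a, c, d, f}  OUT={a, b, c, d, f}
  B4:  IN={a, b, c, d, f}  OUT={a, b, c, d, f}
  B5:  IN={a, b, c, d}  OUT={a, b, c}
  B6:  IN={a, b, c}  OUT={b}
  B7:  IN={b}  OUT={b, d}
  B8:  IN={b, d}  OUT={}

Merge at B0: OUT[B0] = IN[B1] = {a, b, c, e}

Answer: {a, b, c, e}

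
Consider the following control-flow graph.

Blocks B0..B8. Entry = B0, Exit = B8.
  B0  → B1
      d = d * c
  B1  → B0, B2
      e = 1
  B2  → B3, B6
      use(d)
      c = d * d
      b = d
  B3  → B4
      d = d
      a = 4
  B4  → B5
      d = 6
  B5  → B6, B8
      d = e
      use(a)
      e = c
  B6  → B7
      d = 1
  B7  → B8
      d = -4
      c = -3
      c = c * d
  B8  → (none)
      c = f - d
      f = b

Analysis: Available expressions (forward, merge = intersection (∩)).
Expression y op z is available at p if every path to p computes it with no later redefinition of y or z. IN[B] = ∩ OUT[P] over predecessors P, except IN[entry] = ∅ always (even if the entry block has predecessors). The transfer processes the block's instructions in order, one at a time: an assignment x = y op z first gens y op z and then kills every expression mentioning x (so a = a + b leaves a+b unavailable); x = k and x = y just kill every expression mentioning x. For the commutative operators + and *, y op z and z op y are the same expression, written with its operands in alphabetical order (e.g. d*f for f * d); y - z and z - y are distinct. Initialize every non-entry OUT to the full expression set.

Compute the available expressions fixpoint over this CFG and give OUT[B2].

Answer: {d*d}

Trace:
Converged values:
  B0: | IN={} | OUT={}
  B1: | IN={} | OUT={}
  B2: | IN={} | OUT={d*d}
  B3: | IN={d*d} | OUT={}
  B4: | IN={} | OUT={}
  B5: | IN={} | OUT={}
  B6: | IN={} | OUT={}
  B7: | IN={} | OUT={}
  B8: | IN={} | OUT={}

Merge at B2: IN[B2] = OUT[B1] = {}
Applying B2's transfer function to that IN value gives OUT[B2] (row B2 above).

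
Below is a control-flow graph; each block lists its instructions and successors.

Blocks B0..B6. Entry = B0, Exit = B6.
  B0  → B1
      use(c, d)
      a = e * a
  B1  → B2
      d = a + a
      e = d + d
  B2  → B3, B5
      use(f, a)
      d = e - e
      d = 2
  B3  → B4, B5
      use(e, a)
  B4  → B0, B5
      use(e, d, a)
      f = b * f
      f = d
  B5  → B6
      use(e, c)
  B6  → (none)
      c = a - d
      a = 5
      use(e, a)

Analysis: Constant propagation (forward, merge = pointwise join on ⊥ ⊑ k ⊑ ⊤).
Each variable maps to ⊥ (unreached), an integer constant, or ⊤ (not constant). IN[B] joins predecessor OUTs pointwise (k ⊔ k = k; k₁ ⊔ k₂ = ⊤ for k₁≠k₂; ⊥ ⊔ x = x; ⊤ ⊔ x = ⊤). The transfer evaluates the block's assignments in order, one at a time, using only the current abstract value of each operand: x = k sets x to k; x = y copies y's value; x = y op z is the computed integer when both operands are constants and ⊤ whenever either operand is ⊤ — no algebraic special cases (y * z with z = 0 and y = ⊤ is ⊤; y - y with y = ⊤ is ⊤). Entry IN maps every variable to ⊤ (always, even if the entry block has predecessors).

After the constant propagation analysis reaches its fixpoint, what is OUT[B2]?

Answer: {a: ⊤, b: ⊤, c: ⊤, d: 2, e: ⊤, f: ⊤}

Working:
Fixpoint table:
  B0:  IN=(all ⊤)  OUT=(all ⊤)
  B1:  IN=(all ⊤)  OUT=(all ⊤)
  B2:  IN=(all ⊤)  OUT={d:2; rest ⊤}
  B3:  IN={d:2; rest ⊤}  OUT={d:2; rest ⊤}
  B4:  IN={d:2; rest ⊤}  OUT={d:2, f:2; rest ⊤}
  B5:  IN={d:2; rest ⊤}  OUT={d:2; rest ⊤}
  B6:  IN={d:2; rest ⊤}  OUT={a:5, d:2; rest ⊤}

Merge at B2: IN[B2] = OUT[B1] = {a: ⊤, b: ⊤, c: ⊤, d: ⊤, e: ⊤, f: ⊤}
Applying B2's transfer function to that IN value gives OUT[B2] (row B2 above).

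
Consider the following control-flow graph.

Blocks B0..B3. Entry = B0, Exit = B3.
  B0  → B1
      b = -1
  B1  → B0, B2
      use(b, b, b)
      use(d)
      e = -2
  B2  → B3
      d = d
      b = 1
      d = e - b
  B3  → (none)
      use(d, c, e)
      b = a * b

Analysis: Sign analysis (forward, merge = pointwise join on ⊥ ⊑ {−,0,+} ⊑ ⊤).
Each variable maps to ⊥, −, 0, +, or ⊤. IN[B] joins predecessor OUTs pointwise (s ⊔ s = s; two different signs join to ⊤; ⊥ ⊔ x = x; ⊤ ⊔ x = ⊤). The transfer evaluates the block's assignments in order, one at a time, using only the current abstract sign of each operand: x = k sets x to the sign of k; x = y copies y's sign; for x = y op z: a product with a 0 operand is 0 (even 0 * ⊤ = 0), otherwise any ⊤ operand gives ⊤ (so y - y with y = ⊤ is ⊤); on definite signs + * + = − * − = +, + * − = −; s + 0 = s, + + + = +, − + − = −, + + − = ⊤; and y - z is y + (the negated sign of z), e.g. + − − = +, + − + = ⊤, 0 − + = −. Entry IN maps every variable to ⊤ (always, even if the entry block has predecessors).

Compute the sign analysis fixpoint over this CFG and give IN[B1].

Converged values:
  B0: | IN=(all ⊤) | OUT={b:-; rest ⊤}
  B1: | IN={b:-; rest ⊤} | OUT={b:-, e:-; rest ⊤}
  B2: | IN={b:-, e:-; rest ⊤} | OUT={b:+, d:-, e:-; rest ⊤}
  B3: | IN={b:+, d:-, e:-; rest ⊤} | OUT={d:-, e:-; rest ⊤}

Merge at B1: IN[B1] = OUT[B0] = {a: ⊤, b: -, c: ⊤, d: ⊤, e: ⊤, f: ⊤}

Answer: {a: ⊤, b: -, c: ⊤, d: ⊤, e: ⊤, f: ⊤}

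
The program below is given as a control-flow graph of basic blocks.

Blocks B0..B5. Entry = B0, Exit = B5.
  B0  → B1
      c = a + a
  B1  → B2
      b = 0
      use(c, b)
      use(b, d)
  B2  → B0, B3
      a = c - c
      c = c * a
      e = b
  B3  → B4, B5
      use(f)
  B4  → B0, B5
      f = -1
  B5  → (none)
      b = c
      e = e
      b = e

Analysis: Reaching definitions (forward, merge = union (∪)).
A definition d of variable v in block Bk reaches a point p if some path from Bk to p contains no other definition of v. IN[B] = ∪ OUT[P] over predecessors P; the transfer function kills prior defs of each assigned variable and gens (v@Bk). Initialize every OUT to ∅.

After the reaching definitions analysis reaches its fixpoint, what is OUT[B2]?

Answer: {a@B2, b@B1, c@B2, e@B2, f@B4}

Derivation:
Fixpoint table:
  B0:   IN={a@B2, b@B1, c@B2, e@B2, f@B4}   OUT={a@B2, b@B1, c@B0, e@B2, f@B4}
  B1:   IN={a@B2, b@B1, c@B0, e@B2, f@B4}   OUT={a@B2, b@B1, c@B0, e@B2, f@B4}
  B2:   IN={a@B2, b@B1, c@B0, e@B2, f@B4}   OUT={a@B2, b@B1, c@B2, e@B2, f@B4}
  B3:   IN={a@B2, b@B1, c@B2, e@B2, f@B4}   OUT={a@B2, b@B1, c@B2, e@B2, f@B4}
  B4:   IN={a@B2, b@B1, c@B2, e@B2, f@B4}   OUT={a@B2, b@B1, c@B2, e@B2, f@B4}
  B5:   IN={a@B2, b@B1, c@B2, e@B2, f@B4}   OUT={a@B2, b@B5, c@B2, e@B5, f@B4}

Merge at B2: IN[B2] = OUT[B1] = {a@B2, b@B1, c@B0, e@B2, f@B4}
Applying B2's transfer function to that IN value gives OUT[B2] (row B2 above).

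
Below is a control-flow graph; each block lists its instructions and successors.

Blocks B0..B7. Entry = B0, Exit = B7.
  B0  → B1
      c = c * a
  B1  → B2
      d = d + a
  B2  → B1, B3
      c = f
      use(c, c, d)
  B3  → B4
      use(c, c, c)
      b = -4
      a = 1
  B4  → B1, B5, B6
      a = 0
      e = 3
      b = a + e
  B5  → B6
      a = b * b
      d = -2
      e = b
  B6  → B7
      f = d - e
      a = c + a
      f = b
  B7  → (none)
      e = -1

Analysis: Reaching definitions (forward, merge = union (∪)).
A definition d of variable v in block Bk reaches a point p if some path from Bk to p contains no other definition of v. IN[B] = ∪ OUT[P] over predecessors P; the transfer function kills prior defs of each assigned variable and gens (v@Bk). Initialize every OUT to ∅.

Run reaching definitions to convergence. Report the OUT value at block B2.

Answer: {a@B4, b@B4, c@B2, d@B1, e@B4}

Trace:
Per-block solution:
  B0:  IN={}  OUT={c@B0}
  B1:  IN={a@B4, b@B4, c@B0, c@B2, d@B1, e@B4}  OUT={a@B4, b@B4, c@B0, c@B2, d@B1, e@B4}
  B2:  IN={a@B4, b@B4, c@B0, c@B2, d@B1, e@B4}  OUT={a@B4, b@B4, c@B2, d@B1, e@B4}
  B3:  IN={a@B4, b@B4, c@B2, d@B1, e@B4}  OUT={a@B3, b@B3, c@B2, d@B1, e@B4}
  B4:  IN={a@B3, b@B3, c@B2, d@B1, e@B4}  OUT={a@B4, b@B4, c@B2, d@B1, e@B4}
  B5:  IN={a@B4, b@B4, c@B2, d@B1, e@B4}  OUT={a@B5, b@B4, c@B2, d@B5, e@B5}
  B6:  IN={a@B4, a@B5, b@B4, c@B2, d@B1, d@B5, e@B4, e@B5}  OUT={a@B6, b@B4, c@B2, d@B1, d@B5, e@B4, e@B5, f@B6}
  B7:  IN={a@B6, b@B4, c@B2, d@B1, d@B5, e@B4, e@B5, f@B6}  OUT={a@B6, b@B4, c@B2, d@B1, d@B5, e@B7, f@B6}

Merge at B2: IN[B2] = OUT[B1] = {a@B4, b@B4, c@B0, c@B2, d@B1, e@B4}
Applying B2's transfer function to that IN value gives OUT[B2] (row B2 above).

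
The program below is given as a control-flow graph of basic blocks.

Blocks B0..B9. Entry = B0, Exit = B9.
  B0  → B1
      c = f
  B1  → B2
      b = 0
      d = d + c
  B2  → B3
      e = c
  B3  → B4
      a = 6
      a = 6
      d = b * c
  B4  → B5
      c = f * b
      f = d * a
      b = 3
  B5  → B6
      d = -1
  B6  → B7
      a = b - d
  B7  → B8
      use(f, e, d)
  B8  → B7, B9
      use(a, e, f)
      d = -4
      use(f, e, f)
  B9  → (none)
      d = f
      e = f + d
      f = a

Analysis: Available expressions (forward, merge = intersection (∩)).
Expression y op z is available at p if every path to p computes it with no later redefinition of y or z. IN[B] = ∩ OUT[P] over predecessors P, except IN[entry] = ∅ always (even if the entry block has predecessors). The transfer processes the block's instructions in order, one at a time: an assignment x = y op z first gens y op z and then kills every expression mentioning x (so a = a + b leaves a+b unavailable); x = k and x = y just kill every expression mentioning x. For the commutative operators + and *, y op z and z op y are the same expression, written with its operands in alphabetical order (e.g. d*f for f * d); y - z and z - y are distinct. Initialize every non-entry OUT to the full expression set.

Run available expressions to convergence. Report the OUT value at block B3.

Answer: {b*c}

Working:
Per-block solution:
  B0:   IN={}   OUT={}
  B1:   IN={}   OUT={}
  B2:   IN={}   OUT={}
  B3:   IN={}   OUT={b*c}
  B4:   IN={b*c}   OUT={a*d}
  B5:   IN={a*d}   OUT={}
  B6:   IN={}   OUT={b-d}
  B7:   IN={}   OUT={}
  B8:   IN={}   OUT={}
  B9:   IN={}   OUT={}

Merge at B3: IN[B3] = OUT[B2] = {}
Applying B3's transfer function to that IN value gives OUT[B3] (row B3 above).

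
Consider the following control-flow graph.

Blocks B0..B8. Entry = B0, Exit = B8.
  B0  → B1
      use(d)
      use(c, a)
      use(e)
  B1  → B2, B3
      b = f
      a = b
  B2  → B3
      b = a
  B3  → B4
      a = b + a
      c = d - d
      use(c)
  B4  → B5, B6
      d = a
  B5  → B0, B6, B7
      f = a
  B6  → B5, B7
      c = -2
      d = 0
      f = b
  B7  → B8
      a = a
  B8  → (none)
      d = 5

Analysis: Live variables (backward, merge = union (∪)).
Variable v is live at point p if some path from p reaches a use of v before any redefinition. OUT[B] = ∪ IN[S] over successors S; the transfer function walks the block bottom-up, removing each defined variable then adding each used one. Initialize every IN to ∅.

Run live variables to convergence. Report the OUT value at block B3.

Answer: {a, b, c, e}

Derivation:
Per-block solution:
  B0: | IN={a, c, d, e, f} | OUT={d, e, f}
  B1: | IN={d, e, f} | OUT={a, b, d, e}
  B2: | IN={a, d, e} | OUT={a, b, d, e}
  B3: | IN={a, b, d, e} | OUT={a, b, c, e}
  B4: | IN={a, b, c, e} | OUT={a, b, c, d, e}
  B5: | IN={a, b, c, d, e} | OUT={a, b, c, d, e, f}
  B6: | IN={a, b, e} | OUT={a, b, c, d, e}
  B7: | IN={a} | OUT={}
  B8: | IN={} | OUT={}

Merge at B3: OUT[B3] = IN[B4] = {a, b, c, e}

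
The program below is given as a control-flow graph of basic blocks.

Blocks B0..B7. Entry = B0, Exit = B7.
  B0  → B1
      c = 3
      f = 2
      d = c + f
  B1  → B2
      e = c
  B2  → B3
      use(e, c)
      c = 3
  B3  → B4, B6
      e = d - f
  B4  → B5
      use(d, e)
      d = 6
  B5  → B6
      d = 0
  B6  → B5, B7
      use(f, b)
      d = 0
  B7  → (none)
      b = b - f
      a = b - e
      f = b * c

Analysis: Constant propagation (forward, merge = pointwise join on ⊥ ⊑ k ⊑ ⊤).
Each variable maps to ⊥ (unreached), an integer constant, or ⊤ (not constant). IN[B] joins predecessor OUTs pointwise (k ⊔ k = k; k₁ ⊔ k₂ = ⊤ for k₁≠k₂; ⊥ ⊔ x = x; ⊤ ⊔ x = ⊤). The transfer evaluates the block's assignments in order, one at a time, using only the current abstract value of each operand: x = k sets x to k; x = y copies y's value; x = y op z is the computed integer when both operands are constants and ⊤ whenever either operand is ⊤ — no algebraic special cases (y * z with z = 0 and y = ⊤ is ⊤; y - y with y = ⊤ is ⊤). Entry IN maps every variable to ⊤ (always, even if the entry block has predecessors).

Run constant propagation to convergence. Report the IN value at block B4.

Answer: {a: ⊤, b: ⊤, c: 3, d: 5, e: 3, f: 2}

Working:
Per-block solution:
  B0: | IN=(all ⊤) | OUT={c:3, d:5, f:2; rest ⊤}
  B1: | IN={c:3, d:5, f:2; rest ⊤} | OUT={c:3, d:5, e:3, f:2; rest ⊤}
  B2: | IN={c:3, d:5, e:3, f:2; rest ⊤} | OUT={c:3, d:5, e:3, f:2; rest ⊤}
  B3: | IN={c:3, d:5, e:3, f:2; rest ⊤} | OUT={c:3, d:5, e:3, f:2; rest ⊤}
  B4: | IN={c:3, d:5, e:3, f:2; rest ⊤} | OUT={c:3, d:6, e:3, f:2; rest ⊤}
  B5: | IN={c:3, e:3, f:2; rest ⊤} | OUT={c:3, d:0, e:3, f:2; rest ⊤}
  B6: | IN={c:3, e:3, f:2; rest ⊤} | OUT={c:3, d:0, e:3, f:2; rest ⊤}
  B7: | IN={c:3, d:0, e:3, f:2; rest ⊤} | OUT={c:3, d:0, e:3; rest ⊤}

Merge at B4: IN[B4] = OUT[B3] = {a: ⊤, b: ⊤, c: 3, d: 5, e: 3, f: 2}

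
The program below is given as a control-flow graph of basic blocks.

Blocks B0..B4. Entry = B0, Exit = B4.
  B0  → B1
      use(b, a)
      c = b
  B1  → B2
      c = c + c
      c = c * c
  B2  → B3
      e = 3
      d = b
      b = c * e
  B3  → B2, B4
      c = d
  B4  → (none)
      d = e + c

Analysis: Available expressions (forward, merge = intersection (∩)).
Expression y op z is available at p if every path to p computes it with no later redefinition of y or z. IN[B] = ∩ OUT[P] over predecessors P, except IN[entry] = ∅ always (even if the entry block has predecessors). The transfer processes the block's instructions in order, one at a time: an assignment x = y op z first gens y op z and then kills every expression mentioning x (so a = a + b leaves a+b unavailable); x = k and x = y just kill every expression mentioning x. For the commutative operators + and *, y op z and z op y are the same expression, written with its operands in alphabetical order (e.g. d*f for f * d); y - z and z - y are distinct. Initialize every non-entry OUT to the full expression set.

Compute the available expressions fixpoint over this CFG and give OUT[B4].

Answer: {c+e}

Trace:
Fixpoint table:
  B0:  IN={}  OUT={}
  B1:  IN={}  OUT={}
  B2:  IN={}  OUT={c*e}
  B3:  IN={c*e}  OUT={}
  B4:  IN={}  OUT={c+e}

Merge at B4: IN[B4] = OUT[B3] = {}
Applying B4's transfer function to that IN value gives OUT[B4] (row B4 above).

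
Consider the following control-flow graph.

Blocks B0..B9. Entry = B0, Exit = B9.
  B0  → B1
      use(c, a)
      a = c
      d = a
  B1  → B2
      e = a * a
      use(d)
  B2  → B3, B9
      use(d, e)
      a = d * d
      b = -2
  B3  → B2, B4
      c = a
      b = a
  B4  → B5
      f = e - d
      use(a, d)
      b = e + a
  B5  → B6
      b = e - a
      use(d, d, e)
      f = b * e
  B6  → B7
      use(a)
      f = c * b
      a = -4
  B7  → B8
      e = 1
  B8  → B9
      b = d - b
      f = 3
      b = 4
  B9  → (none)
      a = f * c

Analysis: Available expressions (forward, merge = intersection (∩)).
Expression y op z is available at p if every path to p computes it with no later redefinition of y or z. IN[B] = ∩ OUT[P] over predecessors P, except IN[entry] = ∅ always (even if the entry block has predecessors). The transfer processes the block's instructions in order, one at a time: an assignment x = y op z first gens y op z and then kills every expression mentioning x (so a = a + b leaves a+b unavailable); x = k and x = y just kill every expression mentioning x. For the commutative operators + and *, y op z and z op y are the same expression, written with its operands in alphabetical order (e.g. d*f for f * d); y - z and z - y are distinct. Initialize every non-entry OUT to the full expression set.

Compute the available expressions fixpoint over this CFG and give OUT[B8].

Answer: {d*d}

Trace:
Converged values:
  B0: | IN={} | OUT={}
  B1: | IN={} | OUT={a*a}
  B2: | IN={} | OUT={d*d}
  B3: | IN={d*d} | OUT={d*d}
  B4: | IN={d*d} | OUT={a+e, d*d, e-d}
  B5: | IN={a+e, d*d, e-d} | OUT={a+e, b*e, d*d, e-a, e-d}
  B6: | IN={a+e, b*e, d*d, e-a, e-d} | OUT={b*c, b*e, d*d, e-d}
  B7: | IN={b*c, b*e, d*d, e-d} | OUT={b*c, d*d}
  B8: | IN={b*c, d*d} | OUT={d*d}
  B9: | IN={d*d} | OUT={c*f, d*d}

Merge at B8: IN[B8] = OUT[B7] = {b*c, d*d}
Applying B8's transfer function to that IN value gives OUT[B8] (row B8 above).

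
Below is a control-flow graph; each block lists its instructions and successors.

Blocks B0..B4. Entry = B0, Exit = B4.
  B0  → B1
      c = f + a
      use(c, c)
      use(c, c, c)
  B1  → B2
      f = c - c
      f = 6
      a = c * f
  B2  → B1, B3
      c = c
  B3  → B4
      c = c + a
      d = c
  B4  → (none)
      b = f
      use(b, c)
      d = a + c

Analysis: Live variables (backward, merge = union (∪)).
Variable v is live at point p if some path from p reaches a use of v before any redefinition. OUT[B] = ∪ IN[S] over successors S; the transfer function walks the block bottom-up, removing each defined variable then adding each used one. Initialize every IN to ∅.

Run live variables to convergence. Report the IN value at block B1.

Fixpoint table:
  B0: | IN={a, f} | OUT={c}
  B1: | IN={c} | OUT={a, c, f}
  B2: | IN={a, c, f} | OUT={a, c, f}
  B3: | IN={a, c, f} | OUT={a, c, f}
  B4: | IN={a, c, f} | OUT={}

Merge at B1: OUT[B1] = IN[B2] = {a, c, f}
Applying B1's transfer function to that OUT value gives IN[B1] (row B1 above).

Answer: {c}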